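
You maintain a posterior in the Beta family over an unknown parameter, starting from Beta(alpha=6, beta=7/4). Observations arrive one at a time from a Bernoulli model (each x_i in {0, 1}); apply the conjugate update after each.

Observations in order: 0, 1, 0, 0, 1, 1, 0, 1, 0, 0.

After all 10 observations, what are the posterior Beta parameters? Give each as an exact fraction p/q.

obs 1: x=0 → posterior Beta(6, 11/4)
obs 2: x=1 → posterior Beta(7, 11/4)
obs 3: x=0 → posterior Beta(7, 15/4)
obs 4: x=0 → posterior Beta(7, 19/4)
obs 5: x=1 → posterior Beta(8, 19/4)
obs 6: x=1 → posterior Beta(9, 19/4)
obs 7: x=0 → posterior Beta(9, 23/4)
obs 8: x=1 → posterior Beta(10, 23/4)
obs 9: x=0 → posterior Beta(10, 27/4)
obs 10: x=0 → posterior Beta(10, 31/4)

alpha=10, beta=31/4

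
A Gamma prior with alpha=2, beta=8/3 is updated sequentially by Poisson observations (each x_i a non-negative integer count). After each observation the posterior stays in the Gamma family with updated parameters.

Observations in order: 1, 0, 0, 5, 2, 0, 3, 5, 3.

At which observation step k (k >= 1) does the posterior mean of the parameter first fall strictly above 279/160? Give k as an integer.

k = 9

obs 1: x=1 → posterior Gamma(3, 11/3)
obs 2: x=0 → posterior Gamma(3, 14/3)
obs 3: x=0 → posterior Gamma(3, 17/3)
obs 4: x=5 → posterior Gamma(8, 20/3)
obs 5: x=2 → posterior Gamma(10, 23/3)
obs 6: x=0 → posterior Gamma(10, 26/3)
obs 7: x=3 → posterior Gamma(13, 29/3)
obs 8: x=5 → posterior Gamma(18, 32/3)
obs 9: x=3 → posterior Gamma(21, 35/3)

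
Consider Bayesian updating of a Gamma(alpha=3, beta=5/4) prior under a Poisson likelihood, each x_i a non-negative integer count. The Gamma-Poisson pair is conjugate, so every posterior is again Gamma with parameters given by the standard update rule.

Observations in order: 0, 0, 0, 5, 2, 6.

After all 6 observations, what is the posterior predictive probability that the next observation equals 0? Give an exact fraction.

obs 1: x=0 → posterior Gamma(3, 9/4)
obs 2: x=0 → posterior Gamma(3, 13/4)
obs 3: x=0 → posterior Gamma(3, 17/4)
obs 4: x=5 → posterior Gamma(8, 21/4)
obs 5: x=2 → posterior Gamma(10, 25/4)
obs 6: x=6 → posterior Gamma(16, 29/4)

250246473680347348787521/1977985201462558877934081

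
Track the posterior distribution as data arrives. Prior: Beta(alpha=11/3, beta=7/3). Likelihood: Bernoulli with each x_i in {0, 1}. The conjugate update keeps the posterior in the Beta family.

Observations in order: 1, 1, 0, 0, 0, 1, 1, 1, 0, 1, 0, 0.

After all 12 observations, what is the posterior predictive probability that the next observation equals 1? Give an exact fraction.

obs 1: x=1 → posterior Beta(14/3, 7/3)
obs 2: x=1 → posterior Beta(17/3, 7/3)
obs 3: x=0 → posterior Beta(17/3, 10/3)
obs 4: x=0 → posterior Beta(17/3, 13/3)
obs 5: x=0 → posterior Beta(17/3, 16/3)
obs 6: x=1 → posterior Beta(20/3, 16/3)
obs 7: x=1 → posterior Beta(23/3, 16/3)
obs 8: x=1 → posterior Beta(26/3, 16/3)
obs 9: x=0 → posterior Beta(26/3, 19/3)
obs 10: x=1 → posterior Beta(29/3, 19/3)
obs 11: x=0 → posterior Beta(29/3, 22/3)
obs 12: x=0 → posterior Beta(29/3, 25/3)

29/54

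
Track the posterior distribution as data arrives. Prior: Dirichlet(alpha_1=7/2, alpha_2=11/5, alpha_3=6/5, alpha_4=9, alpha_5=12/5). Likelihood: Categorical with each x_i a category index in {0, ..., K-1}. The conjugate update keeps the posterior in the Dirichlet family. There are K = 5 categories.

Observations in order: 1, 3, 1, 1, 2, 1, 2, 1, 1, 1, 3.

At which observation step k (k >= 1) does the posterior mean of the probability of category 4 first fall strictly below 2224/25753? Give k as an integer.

k = 10

obs 1: x=1 → posterior Dirichlet(7/2, 16/5, 6/5, 9, 12/5)
obs 2: x=3 → posterior Dirichlet(7/2, 16/5, 6/5, 10, 12/5)
obs 3: x=1 → posterior Dirichlet(7/2, 21/5, 6/5, 10, 12/5)
obs 4: x=1 → posterior Dirichlet(7/2, 26/5, 6/5, 10, 12/5)
obs 5: x=2 → posterior Dirichlet(7/2, 26/5, 11/5, 10, 12/5)
obs 6: x=1 → posterior Dirichlet(7/2, 31/5, 11/5, 10, 12/5)
obs 7: x=2 → posterior Dirichlet(7/2, 31/5, 16/5, 10, 12/5)
obs 8: x=1 → posterior Dirichlet(7/2, 36/5, 16/5, 10, 12/5)
obs 9: x=1 → posterior Dirichlet(7/2, 41/5, 16/5, 10, 12/5)
obs 10: x=1 → posterior Dirichlet(7/2, 46/5, 16/5, 10, 12/5)
obs 11: x=3 → posterior Dirichlet(7/2, 46/5, 16/5, 11, 12/5)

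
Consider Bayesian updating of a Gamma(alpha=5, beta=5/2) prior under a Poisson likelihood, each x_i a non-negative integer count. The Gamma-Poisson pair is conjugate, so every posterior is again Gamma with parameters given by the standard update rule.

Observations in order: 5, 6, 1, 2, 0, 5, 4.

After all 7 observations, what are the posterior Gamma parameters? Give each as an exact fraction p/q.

alpha=28, beta=19/2

obs 1: x=5 → posterior Gamma(10, 7/2)
obs 2: x=6 → posterior Gamma(16, 9/2)
obs 3: x=1 → posterior Gamma(17, 11/2)
obs 4: x=2 → posterior Gamma(19, 13/2)
obs 5: x=0 → posterior Gamma(19, 15/2)
obs 6: x=5 → posterior Gamma(24, 17/2)
obs 7: x=4 → posterior Gamma(28, 19/2)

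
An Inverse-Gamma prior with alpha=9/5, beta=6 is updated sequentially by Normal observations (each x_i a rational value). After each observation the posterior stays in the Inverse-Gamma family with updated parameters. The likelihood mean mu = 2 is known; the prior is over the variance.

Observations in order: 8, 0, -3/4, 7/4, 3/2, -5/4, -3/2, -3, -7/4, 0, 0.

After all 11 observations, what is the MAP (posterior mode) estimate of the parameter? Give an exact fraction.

2595/332

obs 1: x=8 → posterior Inverse-Gamma(23/10, 24)
obs 2: x=0 → posterior Inverse-Gamma(14/5, 26)
obs 3: x=-3/4 → posterior Inverse-Gamma(33/10, 953/32)
obs 4: x=7/4 → posterior Inverse-Gamma(19/5, 477/16)
obs 5: x=3/2 → posterior Inverse-Gamma(43/10, 479/16)
obs 6: x=-5/4 → posterior Inverse-Gamma(24/5, 1127/32)
obs 7: x=-3/2 → posterior Inverse-Gamma(53/10, 1323/32)
obs 8: x=-3 → posterior Inverse-Gamma(29/5, 1723/32)
obs 9: x=-7/4 → posterior Inverse-Gamma(63/10, 487/8)
obs 10: x=0 → posterior Inverse-Gamma(34/5, 503/8)
obs 11: x=0 → posterior Inverse-Gamma(73/10, 519/8)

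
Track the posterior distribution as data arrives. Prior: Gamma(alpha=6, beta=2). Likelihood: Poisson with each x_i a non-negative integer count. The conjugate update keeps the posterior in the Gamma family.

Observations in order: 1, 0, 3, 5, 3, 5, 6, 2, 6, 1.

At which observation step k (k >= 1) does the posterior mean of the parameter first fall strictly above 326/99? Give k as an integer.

obs 1: x=1 → posterior Gamma(7, 3)
obs 2: x=0 → posterior Gamma(7, 4)
obs 3: x=3 → posterior Gamma(10, 5)
obs 4: x=5 → posterior Gamma(15, 6)
obs 5: x=3 → posterior Gamma(18, 7)
obs 6: x=5 → posterior Gamma(23, 8)
obs 7: x=6 → posterior Gamma(29, 9)
obs 8: x=2 → posterior Gamma(31, 10)
obs 9: x=6 → posterior Gamma(37, 11)
obs 10: x=1 → posterior Gamma(38, 12)

k = 9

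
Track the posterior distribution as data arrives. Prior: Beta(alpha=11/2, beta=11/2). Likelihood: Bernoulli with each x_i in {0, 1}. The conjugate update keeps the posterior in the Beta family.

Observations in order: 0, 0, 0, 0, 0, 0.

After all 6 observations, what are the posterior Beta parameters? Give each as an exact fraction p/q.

alpha=11/2, beta=23/2

obs 1: x=0 → posterior Beta(11/2, 13/2)
obs 2: x=0 → posterior Beta(11/2, 15/2)
obs 3: x=0 → posterior Beta(11/2, 17/2)
obs 4: x=0 → posterior Beta(11/2, 19/2)
obs 5: x=0 → posterior Beta(11/2, 21/2)
obs 6: x=0 → posterior Beta(11/2, 23/2)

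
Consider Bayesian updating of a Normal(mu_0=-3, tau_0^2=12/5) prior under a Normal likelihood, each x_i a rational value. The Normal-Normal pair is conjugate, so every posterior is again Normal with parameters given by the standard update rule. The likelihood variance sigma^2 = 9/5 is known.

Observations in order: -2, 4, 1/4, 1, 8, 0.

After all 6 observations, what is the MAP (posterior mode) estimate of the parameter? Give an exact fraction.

4/3

obs 1: x=-2 → posterior Normal(-17/7, 36/35)
obs 2: x=4 → posterior Normal(-1/11, 36/55)
obs 3: x=1/4 → posterior Normal(0, 12/25)
obs 4: x=1 → posterior Normal(4/19, 36/95)
obs 5: x=8 → posterior Normal(36/23, 36/115)
obs 6: x=0 → posterior Normal(4/3, 4/15)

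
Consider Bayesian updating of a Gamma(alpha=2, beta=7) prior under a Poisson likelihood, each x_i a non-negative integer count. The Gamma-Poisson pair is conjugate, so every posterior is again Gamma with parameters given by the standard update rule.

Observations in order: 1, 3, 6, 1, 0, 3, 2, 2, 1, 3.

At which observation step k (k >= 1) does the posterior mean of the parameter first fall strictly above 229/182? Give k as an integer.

obs 1: x=1 → posterior Gamma(3, 8)
obs 2: x=3 → posterior Gamma(6, 9)
obs 3: x=6 → posterior Gamma(12, 10)
obs 4: x=1 → posterior Gamma(13, 11)
obs 5: x=0 → posterior Gamma(13, 12)
obs 6: x=3 → posterior Gamma(16, 13)
obs 7: x=2 → posterior Gamma(18, 14)
obs 8: x=2 → posterior Gamma(20, 15)
obs 9: x=1 → posterior Gamma(21, 16)
obs 10: x=3 → posterior Gamma(24, 17)

k = 7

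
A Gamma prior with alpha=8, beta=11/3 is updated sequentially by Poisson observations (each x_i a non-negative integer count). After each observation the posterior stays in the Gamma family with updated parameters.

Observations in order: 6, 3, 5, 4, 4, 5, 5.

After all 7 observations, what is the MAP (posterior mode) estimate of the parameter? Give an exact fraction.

117/32

obs 1: x=6 → posterior Gamma(14, 14/3)
obs 2: x=3 → posterior Gamma(17, 17/3)
obs 3: x=5 → posterior Gamma(22, 20/3)
obs 4: x=4 → posterior Gamma(26, 23/3)
obs 5: x=4 → posterior Gamma(30, 26/3)
obs 6: x=5 → posterior Gamma(35, 29/3)
obs 7: x=5 → posterior Gamma(40, 32/3)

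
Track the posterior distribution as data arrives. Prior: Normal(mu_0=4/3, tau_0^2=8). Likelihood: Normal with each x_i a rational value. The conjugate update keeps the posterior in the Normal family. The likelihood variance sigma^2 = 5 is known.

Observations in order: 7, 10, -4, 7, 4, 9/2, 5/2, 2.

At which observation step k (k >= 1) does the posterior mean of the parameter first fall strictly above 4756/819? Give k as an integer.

obs 1: x=7 → posterior Normal(188/39, 40/13)
obs 2: x=10 → posterior Normal(428/63, 40/21)
obs 3: x=-4 → posterior Normal(332/87, 40/29)
obs 4: x=7 → posterior Normal(500/111, 40/37)
obs 5: x=4 → posterior Normal(596/135, 8/9)
obs 6: x=9/2 → posterior Normal(704/159, 40/53)
obs 7: x=5/2 → posterior Normal(764/183, 40/61)
obs 8: x=2 → posterior Normal(812/207, 40/69)

k = 2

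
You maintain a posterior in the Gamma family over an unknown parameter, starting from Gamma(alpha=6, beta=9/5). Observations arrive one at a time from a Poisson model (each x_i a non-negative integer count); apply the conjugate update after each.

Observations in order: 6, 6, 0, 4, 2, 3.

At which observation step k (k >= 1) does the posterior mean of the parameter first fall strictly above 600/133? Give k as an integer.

obs 1: x=6 → posterior Gamma(12, 14/5)
obs 2: x=6 → posterior Gamma(18, 19/5)
obs 3: x=0 → posterior Gamma(18, 24/5)
obs 4: x=4 → posterior Gamma(22, 29/5)
obs 5: x=2 → posterior Gamma(24, 34/5)
obs 6: x=3 → posterior Gamma(27, 39/5)

k = 2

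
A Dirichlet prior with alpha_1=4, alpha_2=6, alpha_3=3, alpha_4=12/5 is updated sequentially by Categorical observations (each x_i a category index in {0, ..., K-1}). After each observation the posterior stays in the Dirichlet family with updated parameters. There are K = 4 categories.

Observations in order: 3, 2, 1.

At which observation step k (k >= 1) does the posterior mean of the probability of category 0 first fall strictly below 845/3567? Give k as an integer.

obs 1: x=3 → posterior Dirichlet(4, 6, 3, 17/5)
obs 2: x=2 → posterior Dirichlet(4, 6, 4, 17/5)
obs 3: x=1 → posterior Dirichlet(4, 7, 4, 17/5)

k = 2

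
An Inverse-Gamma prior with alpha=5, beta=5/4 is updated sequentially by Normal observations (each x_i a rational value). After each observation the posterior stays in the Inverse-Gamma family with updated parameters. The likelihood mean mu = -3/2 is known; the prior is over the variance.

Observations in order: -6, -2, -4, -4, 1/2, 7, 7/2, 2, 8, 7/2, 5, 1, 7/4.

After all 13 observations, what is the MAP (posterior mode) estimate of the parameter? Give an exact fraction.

5173/400

obs 1: x=-6 → posterior Inverse-Gamma(11/2, 91/8)
obs 2: x=-2 → posterior Inverse-Gamma(6, 23/2)
obs 3: x=-4 → posterior Inverse-Gamma(13/2, 117/8)
obs 4: x=-4 → posterior Inverse-Gamma(7, 71/4)
obs 5: x=1/2 → posterior Inverse-Gamma(15/2, 79/4)
obs 6: x=7 → posterior Inverse-Gamma(8, 447/8)
obs 7: x=7/2 → posterior Inverse-Gamma(17/2, 547/8)
obs 8: x=2 → posterior Inverse-Gamma(9, 149/2)
obs 9: x=8 → posterior Inverse-Gamma(19/2, 957/8)
obs 10: x=7/2 → posterior Inverse-Gamma(10, 1057/8)
obs 11: x=5 → posterior Inverse-Gamma(21/2, 613/4)
obs 12: x=1 → posterior Inverse-Gamma(11, 1251/8)
obs 13: x=7/4 → posterior Inverse-Gamma(23/2, 5173/32)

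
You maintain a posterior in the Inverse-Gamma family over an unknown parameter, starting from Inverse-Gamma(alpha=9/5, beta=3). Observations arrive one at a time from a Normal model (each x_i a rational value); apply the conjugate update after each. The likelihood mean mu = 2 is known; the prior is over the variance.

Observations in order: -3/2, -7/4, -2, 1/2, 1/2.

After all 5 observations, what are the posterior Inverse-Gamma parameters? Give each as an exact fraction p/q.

alpha=43/10, beta=845/32

obs 1: x=-3/2 → posterior Inverse-Gamma(23/10, 73/8)
obs 2: x=-7/4 → posterior Inverse-Gamma(14/5, 517/32)
obs 3: x=-2 → posterior Inverse-Gamma(33/10, 773/32)
obs 4: x=1/2 → posterior Inverse-Gamma(19/5, 809/32)
obs 5: x=1/2 → posterior Inverse-Gamma(43/10, 845/32)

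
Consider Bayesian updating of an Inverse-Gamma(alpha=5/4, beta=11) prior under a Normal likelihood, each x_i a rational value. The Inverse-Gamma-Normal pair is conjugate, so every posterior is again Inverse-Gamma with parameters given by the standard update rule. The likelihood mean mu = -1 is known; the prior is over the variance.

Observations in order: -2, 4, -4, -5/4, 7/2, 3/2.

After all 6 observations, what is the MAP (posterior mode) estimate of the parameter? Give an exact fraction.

obs 1: x=-2 → posterior Inverse-Gamma(7/4, 23/2)
obs 2: x=4 → posterior Inverse-Gamma(9/4, 24)
obs 3: x=-4 → posterior Inverse-Gamma(11/4, 57/2)
obs 4: x=-5/4 → posterior Inverse-Gamma(13/4, 913/32)
obs 5: x=7/2 → posterior Inverse-Gamma(15/4, 1237/32)
obs 6: x=3/2 → posterior Inverse-Gamma(17/4, 1337/32)

191/24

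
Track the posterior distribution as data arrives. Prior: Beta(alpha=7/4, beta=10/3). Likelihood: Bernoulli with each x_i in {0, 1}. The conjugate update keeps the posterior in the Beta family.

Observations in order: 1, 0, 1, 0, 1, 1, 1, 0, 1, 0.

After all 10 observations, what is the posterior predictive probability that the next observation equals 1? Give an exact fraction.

93/181

obs 1: x=1 → posterior Beta(11/4, 10/3)
obs 2: x=0 → posterior Beta(11/4, 13/3)
obs 3: x=1 → posterior Beta(15/4, 13/3)
obs 4: x=0 → posterior Beta(15/4, 16/3)
obs 5: x=1 → posterior Beta(19/4, 16/3)
obs 6: x=1 → posterior Beta(23/4, 16/3)
obs 7: x=1 → posterior Beta(27/4, 16/3)
obs 8: x=0 → posterior Beta(27/4, 19/3)
obs 9: x=1 → posterior Beta(31/4, 19/3)
obs 10: x=0 → posterior Beta(31/4, 22/3)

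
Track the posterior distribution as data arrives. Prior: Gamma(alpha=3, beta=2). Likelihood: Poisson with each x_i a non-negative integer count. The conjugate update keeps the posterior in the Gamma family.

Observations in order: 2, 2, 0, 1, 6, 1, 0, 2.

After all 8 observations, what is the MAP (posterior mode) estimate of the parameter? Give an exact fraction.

obs 1: x=2 → posterior Gamma(5, 3)
obs 2: x=2 → posterior Gamma(7, 4)
obs 3: x=0 → posterior Gamma(7, 5)
obs 4: x=1 → posterior Gamma(8, 6)
obs 5: x=6 → posterior Gamma(14, 7)
obs 6: x=1 → posterior Gamma(15, 8)
obs 7: x=0 → posterior Gamma(15, 9)
obs 8: x=2 → posterior Gamma(17, 10)

8/5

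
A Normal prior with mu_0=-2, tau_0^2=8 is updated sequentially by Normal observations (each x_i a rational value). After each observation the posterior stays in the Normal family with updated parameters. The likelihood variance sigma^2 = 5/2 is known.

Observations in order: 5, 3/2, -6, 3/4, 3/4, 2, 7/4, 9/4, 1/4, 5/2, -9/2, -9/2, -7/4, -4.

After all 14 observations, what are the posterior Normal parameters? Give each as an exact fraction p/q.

mu_0=-74/229, tau_0^2=40/229

obs 1: x=5 → posterior Normal(10/3, 40/21)
obs 2: x=3/2 → posterior Normal(94/37, 40/37)
obs 3: x=-6 → posterior Normal(-2/53, 40/53)
obs 4: x=3/4 → posterior Normal(10/69, 40/69)
obs 5: x=3/4 → posterior Normal(22/85, 8/17)
obs 6: x=2 → posterior Normal(54/101, 40/101)
obs 7: x=7/4 → posterior Normal(82/117, 40/117)
obs 8: x=9/4 → posterior Normal(118/133, 40/133)
obs 9: x=1/4 → posterior Normal(122/149, 40/149)
obs 10: x=5/2 → posterior Normal(54/55, 8/33)
obs 11: x=-9/2 → posterior Normal(90/181, 40/181)
obs 12: x=-9/2 → posterior Normal(18/197, 40/197)
obs 13: x=-7/4 → posterior Normal(-10/213, 40/213)
obs 14: x=-4 → posterior Normal(-74/229, 40/229)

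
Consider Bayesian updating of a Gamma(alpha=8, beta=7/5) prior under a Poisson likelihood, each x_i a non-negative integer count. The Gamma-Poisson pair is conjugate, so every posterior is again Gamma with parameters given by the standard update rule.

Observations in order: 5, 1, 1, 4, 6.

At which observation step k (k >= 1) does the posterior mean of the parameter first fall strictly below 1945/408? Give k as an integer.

obs 1: x=5 → posterior Gamma(13, 12/5)
obs 2: x=1 → posterior Gamma(14, 17/5)
obs 3: x=1 → posterior Gamma(15, 22/5)
obs 4: x=4 → posterior Gamma(19, 27/5)
obs 5: x=6 → posterior Gamma(25, 32/5)

k = 2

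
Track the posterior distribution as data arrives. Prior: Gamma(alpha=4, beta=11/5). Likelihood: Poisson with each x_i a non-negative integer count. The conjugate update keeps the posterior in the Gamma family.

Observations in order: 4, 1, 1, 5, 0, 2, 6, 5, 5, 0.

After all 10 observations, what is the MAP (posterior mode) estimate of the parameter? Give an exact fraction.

obs 1: x=4 → posterior Gamma(8, 16/5)
obs 2: x=1 → posterior Gamma(9, 21/5)
obs 3: x=1 → posterior Gamma(10, 26/5)
obs 4: x=5 → posterior Gamma(15, 31/5)
obs 5: x=0 → posterior Gamma(15, 36/5)
obs 6: x=2 → posterior Gamma(17, 41/5)
obs 7: x=6 → posterior Gamma(23, 46/5)
obs 8: x=5 → posterior Gamma(28, 51/5)
obs 9: x=5 → posterior Gamma(33, 56/5)
obs 10: x=0 → posterior Gamma(33, 61/5)

160/61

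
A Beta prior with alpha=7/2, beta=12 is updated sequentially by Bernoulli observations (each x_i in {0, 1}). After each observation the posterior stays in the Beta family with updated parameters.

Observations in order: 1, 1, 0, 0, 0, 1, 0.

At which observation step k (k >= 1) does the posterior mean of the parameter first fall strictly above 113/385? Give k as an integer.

obs 1: x=1 → posterior Beta(9/2, 12)
obs 2: x=1 → posterior Beta(11/2, 12)
obs 3: x=0 → posterior Beta(11/2, 13)
obs 4: x=0 → posterior Beta(11/2, 14)
obs 5: x=0 → posterior Beta(11/2, 15)
obs 6: x=1 → posterior Beta(13/2, 15)
obs 7: x=0 → posterior Beta(13/2, 16)

k = 2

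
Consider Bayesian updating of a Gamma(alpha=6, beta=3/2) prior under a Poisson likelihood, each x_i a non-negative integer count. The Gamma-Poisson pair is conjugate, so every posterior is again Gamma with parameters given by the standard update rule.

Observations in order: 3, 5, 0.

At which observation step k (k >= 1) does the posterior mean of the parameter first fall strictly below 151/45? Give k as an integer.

obs 1: x=3 → posterior Gamma(9, 5/2)
obs 2: x=5 → posterior Gamma(14, 7/2)
obs 3: x=0 → posterior Gamma(14, 9/2)

k = 3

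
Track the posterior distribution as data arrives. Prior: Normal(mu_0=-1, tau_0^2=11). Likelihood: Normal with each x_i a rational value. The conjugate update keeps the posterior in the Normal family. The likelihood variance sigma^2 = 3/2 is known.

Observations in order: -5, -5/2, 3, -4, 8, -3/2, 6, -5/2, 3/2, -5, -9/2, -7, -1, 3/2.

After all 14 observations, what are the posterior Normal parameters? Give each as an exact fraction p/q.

obs 1: x=-5 → posterior Normal(-113/25, 33/25)
obs 2: x=-5/2 → posterior Normal(-168/47, 33/47)
obs 3: x=3 → posterior Normal(-34/23, 11/23)
obs 4: x=-4 → posterior Normal(-190/91, 33/91)
obs 5: x=8 → posterior Normal(-14/113, 33/113)
obs 6: x=-3/2 → posterior Normal(-47/135, 11/45)
obs 7: x=6 → posterior Normal(85/157, 33/157)
obs 8: x=-5/2 → posterior Normal(30/179, 33/179)
obs 9: x=3/2 → posterior Normal(21/67, 11/67)
obs 10: x=-5 → posterior Normal(-47/223, 33/223)
obs 11: x=-9/2 → posterior Normal(-146/245, 33/245)
obs 12: x=-7 → posterior Normal(-100/89, 11/89)
obs 13: x=-1 → posterior Normal(-322/289, 33/289)
obs 14: x=3/2 → posterior Normal(-289/311, 33/311)

mu_0=-289/311, tau_0^2=33/311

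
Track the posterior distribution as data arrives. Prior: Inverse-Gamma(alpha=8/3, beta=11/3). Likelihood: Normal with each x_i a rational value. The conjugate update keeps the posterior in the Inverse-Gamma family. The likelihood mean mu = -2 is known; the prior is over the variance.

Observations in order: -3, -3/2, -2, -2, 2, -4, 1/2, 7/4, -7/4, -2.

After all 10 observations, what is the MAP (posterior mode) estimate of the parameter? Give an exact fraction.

obs 1: x=-3 → posterior Inverse-Gamma(19/6, 25/6)
obs 2: x=-3/2 → posterior Inverse-Gamma(11/3, 103/24)
obs 3: x=-2 → posterior Inverse-Gamma(25/6, 103/24)
obs 4: x=-2 → posterior Inverse-Gamma(14/3, 103/24)
obs 5: x=2 → posterior Inverse-Gamma(31/6, 295/24)
obs 6: x=-4 → posterior Inverse-Gamma(17/3, 343/24)
obs 7: x=1/2 → posterior Inverse-Gamma(37/6, 209/12)
obs 8: x=7/4 → posterior Inverse-Gamma(20/3, 2347/96)
obs 9: x=-7/4 → posterior Inverse-Gamma(43/6, 1175/48)
obs 10: x=-2 → posterior Inverse-Gamma(23/3, 1175/48)

1175/416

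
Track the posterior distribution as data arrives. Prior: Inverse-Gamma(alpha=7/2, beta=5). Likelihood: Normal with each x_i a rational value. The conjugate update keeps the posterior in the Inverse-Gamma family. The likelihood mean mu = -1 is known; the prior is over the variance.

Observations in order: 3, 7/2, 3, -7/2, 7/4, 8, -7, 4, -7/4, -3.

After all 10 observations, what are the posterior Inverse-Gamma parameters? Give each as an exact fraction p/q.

alpha=17/2, beta=1781/16

obs 1: x=3 → posterior Inverse-Gamma(4, 13)
obs 2: x=7/2 → posterior Inverse-Gamma(9/2, 185/8)
obs 3: x=3 → posterior Inverse-Gamma(5, 249/8)
obs 4: x=-7/2 → posterior Inverse-Gamma(11/2, 137/4)
obs 5: x=7/4 → posterior Inverse-Gamma(6, 1217/32)
obs 6: x=8 → posterior Inverse-Gamma(13/2, 2513/32)
obs 7: x=-7 → posterior Inverse-Gamma(7, 3089/32)
obs 8: x=4 → posterior Inverse-Gamma(15/2, 3489/32)
obs 9: x=-7/4 → posterior Inverse-Gamma(8, 1749/16)
obs 10: x=-3 → posterior Inverse-Gamma(17/2, 1781/16)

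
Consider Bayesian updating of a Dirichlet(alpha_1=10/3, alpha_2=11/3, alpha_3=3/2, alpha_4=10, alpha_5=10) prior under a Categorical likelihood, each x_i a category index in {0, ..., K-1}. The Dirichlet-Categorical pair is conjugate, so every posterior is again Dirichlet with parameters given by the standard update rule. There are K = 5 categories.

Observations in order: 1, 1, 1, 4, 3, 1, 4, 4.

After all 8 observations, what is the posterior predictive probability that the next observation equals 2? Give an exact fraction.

3/73

obs 1: x=1 → posterior Dirichlet(10/3, 14/3, 3/2, 10, 10)
obs 2: x=1 → posterior Dirichlet(10/3, 17/3, 3/2, 10, 10)
obs 3: x=1 → posterior Dirichlet(10/3, 20/3, 3/2, 10, 10)
obs 4: x=4 → posterior Dirichlet(10/3, 20/3, 3/2, 10, 11)
obs 5: x=3 → posterior Dirichlet(10/3, 20/3, 3/2, 11, 11)
obs 6: x=1 → posterior Dirichlet(10/3, 23/3, 3/2, 11, 11)
obs 7: x=4 → posterior Dirichlet(10/3, 23/3, 3/2, 11, 12)
obs 8: x=4 → posterior Dirichlet(10/3, 23/3, 3/2, 11, 13)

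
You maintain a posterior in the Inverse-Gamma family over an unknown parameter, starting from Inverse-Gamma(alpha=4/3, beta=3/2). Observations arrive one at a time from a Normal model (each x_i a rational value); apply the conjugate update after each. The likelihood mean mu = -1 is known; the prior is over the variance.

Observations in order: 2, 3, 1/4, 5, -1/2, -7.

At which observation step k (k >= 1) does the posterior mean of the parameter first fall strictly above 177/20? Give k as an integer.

k = 2

obs 1: x=2 → posterior Inverse-Gamma(11/6, 6)
obs 2: x=3 → posterior Inverse-Gamma(7/3, 14)
obs 3: x=1/4 → posterior Inverse-Gamma(17/6, 473/32)
obs 4: x=5 → posterior Inverse-Gamma(10/3, 1049/32)
obs 5: x=-1/2 → posterior Inverse-Gamma(23/6, 1053/32)
obs 6: x=-7 → posterior Inverse-Gamma(13/3, 1629/32)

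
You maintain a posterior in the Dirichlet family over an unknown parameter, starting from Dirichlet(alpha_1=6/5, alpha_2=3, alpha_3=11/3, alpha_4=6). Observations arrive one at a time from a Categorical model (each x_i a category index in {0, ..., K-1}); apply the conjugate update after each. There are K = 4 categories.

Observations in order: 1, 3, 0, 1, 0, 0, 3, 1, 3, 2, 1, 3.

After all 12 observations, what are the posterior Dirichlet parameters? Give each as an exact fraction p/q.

obs 1: x=1 → posterior Dirichlet(6/5, 4, 11/3, 6)
obs 2: x=3 → posterior Dirichlet(6/5, 4, 11/3, 7)
obs 3: x=0 → posterior Dirichlet(11/5, 4, 11/3, 7)
obs 4: x=1 → posterior Dirichlet(11/5, 5, 11/3, 7)
obs 5: x=0 → posterior Dirichlet(16/5, 5, 11/3, 7)
obs 6: x=0 → posterior Dirichlet(21/5, 5, 11/3, 7)
obs 7: x=3 → posterior Dirichlet(21/5, 5, 11/3, 8)
obs 8: x=1 → posterior Dirichlet(21/5, 6, 11/3, 8)
obs 9: x=3 → posterior Dirichlet(21/5, 6, 11/3, 9)
obs 10: x=2 → posterior Dirichlet(21/5, 6, 14/3, 9)
obs 11: x=1 → posterior Dirichlet(21/5, 7, 14/3, 9)
obs 12: x=3 → posterior Dirichlet(21/5, 7, 14/3, 10)

alpha_1=21/5, alpha_2=7, alpha_3=14/3, alpha_4=10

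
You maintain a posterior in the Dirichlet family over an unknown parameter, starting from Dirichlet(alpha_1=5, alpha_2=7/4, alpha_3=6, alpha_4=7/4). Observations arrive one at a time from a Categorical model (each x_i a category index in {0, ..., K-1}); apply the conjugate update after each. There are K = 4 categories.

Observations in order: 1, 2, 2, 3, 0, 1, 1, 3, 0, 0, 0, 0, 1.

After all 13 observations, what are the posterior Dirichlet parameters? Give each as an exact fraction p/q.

alpha_1=10, alpha_2=23/4, alpha_3=8, alpha_4=15/4

obs 1: x=1 → posterior Dirichlet(5, 11/4, 6, 7/4)
obs 2: x=2 → posterior Dirichlet(5, 11/4, 7, 7/4)
obs 3: x=2 → posterior Dirichlet(5, 11/4, 8, 7/4)
obs 4: x=3 → posterior Dirichlet(5, 11/4, 8, 11/4)
obs 5: x=0 → posterior Dirichlet(6, 11/4, 8, 11/4)
obs 6: x=1 → posterior Dirichlet(6, 15/4, 8, 11/4)
obs 7: x=1 → posterior Dirichlet(6, 19/4, 8, 11/4)
obs 8: x=3 → posterior Dirichlet(6, 19/4, 8, 15/4)
obs 9: x=0 → posterior Dirichlet(7, 19/4, 8, 15/4)
obs 10: x=0 → posterior Dirichlet(8, 19/4, 8, 15/4)
obs 11: x=0 → posterior Dirichlet(9, 19/4, 8, 15/4)
obs 12: x=0 → posterior Dirichlet(10, 19/4, 8, 15/4)
obs 13: x=1 → posterior Dirichlet(10, 23/4, 8, 15/4)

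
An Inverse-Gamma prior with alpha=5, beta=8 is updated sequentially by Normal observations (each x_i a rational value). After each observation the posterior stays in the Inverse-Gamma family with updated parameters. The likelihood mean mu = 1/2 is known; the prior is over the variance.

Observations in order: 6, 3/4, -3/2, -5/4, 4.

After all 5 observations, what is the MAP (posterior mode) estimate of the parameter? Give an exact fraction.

obs 1: x=6 → posterior Inverse-Gamma(11/2, 185/8)
obs 2: x=3/4 → posterior Inverse-Gamma(6, 741/32)
obs 3: x=-3/2 → posterior Inverse-Gamma(13/2, 805/32)
obs 4: x=-5/4 → posterior Inverse-Gamma(7, 427/16)
obs 5: x=4 → posterior Inverse-Gamma(15/2, 525/16)

525/136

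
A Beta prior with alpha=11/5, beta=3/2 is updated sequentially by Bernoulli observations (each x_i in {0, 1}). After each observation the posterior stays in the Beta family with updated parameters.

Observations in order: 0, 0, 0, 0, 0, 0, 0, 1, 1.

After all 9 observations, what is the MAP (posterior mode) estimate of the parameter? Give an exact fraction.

32/107

obs 1: x=0 → posterior Beta(11/5, 5/2)
obs 2: x=0 → posterior Beta(11/5, 7/2)
obs 3: x=0 → posterior Beta(11/5, 9/2)
obs 4: x=0 → posterior Beta(11/5, 11/2)
obs 5: x=0 → posterior Beta(11/5, 13/2)
obs 6: x=0 → posterior Beta(11/5, 15/2)
obs 7: x=0 → posterior Beta(11/5, 17/2)
obs 8: x=1 → posterior Beta(16/5, 17/2)
obs 9: x=1 → posterior Beta(21/5, 17/2)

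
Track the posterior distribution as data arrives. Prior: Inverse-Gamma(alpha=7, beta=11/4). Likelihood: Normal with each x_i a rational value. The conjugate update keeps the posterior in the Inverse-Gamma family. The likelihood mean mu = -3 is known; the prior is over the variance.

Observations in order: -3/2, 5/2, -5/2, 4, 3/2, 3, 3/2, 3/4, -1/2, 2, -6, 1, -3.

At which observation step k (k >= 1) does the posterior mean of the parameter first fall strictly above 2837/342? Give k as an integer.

obs 1: x=-3/2 → posterior Inverse-Gamma(15/2, 31/8)
obs 2: x=5/2 → posterior Inverse-Gamma(8, 19)
obs 3: x=-5/2 → posterior Inverse-Gamma(17/2, 153/8)
obs 4: x=4 → posterior Inverse-Gamma(9, 349/8)
obs 5: x=3/2 → posterior Inverse-Gamma(19/2, 215/4)
obs 6: x=3 → posterior Inverse-Gamma(10, 287/4)
obs 7: x=3/2 → posterior Inverse-Gamma(21/2, 655/8)
obs 8: x=3/4 → posterior Inverse-Gamma(11, 2845/32)
obs 9: x=-1/2 → posterior Inverse-Gamma(23/2, 2945/32)
obs 10: x=2 → posterior Inverse-Gamma(12, 3345/32)
obs 11: x=-6 → posterior Inverse-Gamma(25/2, 3489/32)
obs 12: x=1 → posterior Inverse-Gamma(13, 3745/32)
obs 13: x=-3 → posterior Inverse-Gamma(27/2, 3745/32)

k = 7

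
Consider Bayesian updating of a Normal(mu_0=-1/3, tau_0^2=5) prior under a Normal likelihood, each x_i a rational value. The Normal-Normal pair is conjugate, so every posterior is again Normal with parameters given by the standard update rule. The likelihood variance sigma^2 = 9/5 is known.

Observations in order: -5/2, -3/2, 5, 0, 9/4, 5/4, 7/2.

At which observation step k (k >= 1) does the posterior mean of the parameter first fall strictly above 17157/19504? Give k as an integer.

k = 7

obs 1: x=-5/2 → posterior Normal(-131/68, 45/34)
obs 2: x=-3/2 → posterior Normal(-103/59, 45/59)
obs 3: x=5 → posterior Normal(11/42, 15/28)
obs 4: x=0 → posterior Normal(22/109, 45/109)
obs 5: x=9/4 → posterior Normal(313/536, 45/134)
obs 6: x=5/4 → posterior Normal(73/106, 15/53)
obs 7: x=7/2 → posterior Normal(197/184, 45/184)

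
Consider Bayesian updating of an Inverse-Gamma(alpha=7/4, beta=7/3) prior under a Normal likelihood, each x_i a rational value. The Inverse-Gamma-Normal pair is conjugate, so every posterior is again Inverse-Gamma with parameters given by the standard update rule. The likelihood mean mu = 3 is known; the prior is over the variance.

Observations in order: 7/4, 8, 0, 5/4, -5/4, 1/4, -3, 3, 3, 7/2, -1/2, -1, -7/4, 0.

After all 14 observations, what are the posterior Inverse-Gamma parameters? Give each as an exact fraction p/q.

obs 1: x=7/4 → posterior Inverse-Gamma(9/4, 299/96)
obs 2: x=8 → posterior Inverse-Gamma(11/4, 1499/96)
obs 3: x=0 → posterior Inverse-Gamma(13/4, 1931/96)
obs 4: x=5/4 → posterior Inverse-Gamma(15/4, 1039/48)
obs 5: x=-5/4 → posterior Inverse-Gamma(17/4, 2945/96)
obs 6: x=1/4 → posterior Inverse-Gamma(19/4, 827/24)
obs 7: x=-3 → posterior Inverse-Gamma(21/4, 1259/24)
obs 8: x=3 → posterior Inverse-Gamma(23/4, 1259/24)
obs 9: x=3 → posterior Inverse-Gamma(25/4, 1259/24)
obs 10: x=7/2 → posterior Inverse-Gamma(27/4, 631/12)
obs 11: x=-1/2 → posterior Inverse-Gamma(29/4, 1409/24)
obs 12: x=-1 → posterior Inverse-Gamma(31/4, 1601/24)
obs 13: x=-7/4 → posterior Inverse-Gamma(33/4, 7487/96)
obs 14: x=0 → posterior Inverse-Gamma(35/4, 7919/96)

alpha=35/4, beta=7919/96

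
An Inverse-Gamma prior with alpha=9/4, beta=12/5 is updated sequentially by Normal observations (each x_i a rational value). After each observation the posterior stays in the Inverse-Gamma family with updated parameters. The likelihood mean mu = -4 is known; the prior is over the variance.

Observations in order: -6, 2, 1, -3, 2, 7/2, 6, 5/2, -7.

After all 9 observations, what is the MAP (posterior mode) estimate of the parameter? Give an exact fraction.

3143/155

obs 1: x=-6 → posterior Inverse-Gamma(11/4, 22/5)
obs 2: x=2 → posterior Inverse-Gamma(13/4, 112/5)
obs 3: x=1 → posterior Inverse-Gamma(15/4, 349/10)
obs 4: x=-3 → posterior Inverse-Gamma(17/4, 177/5)
obs 5: x=2 → posterior Inverse-Gamma(19/4, 267/5)
obs 6: x=7/2 → posterior Inverse-Gamma(21/4, 3261/40)
obs 7: x=6 → posterior Inverse-Gamma(23/4, 5261/40)
obs 8: x=5/2 → posterior Inverse-Gamma(25/4, 3053/20)
obs 9: x=-7 → posterior Inverse-Gamma(27/4, 3143/20)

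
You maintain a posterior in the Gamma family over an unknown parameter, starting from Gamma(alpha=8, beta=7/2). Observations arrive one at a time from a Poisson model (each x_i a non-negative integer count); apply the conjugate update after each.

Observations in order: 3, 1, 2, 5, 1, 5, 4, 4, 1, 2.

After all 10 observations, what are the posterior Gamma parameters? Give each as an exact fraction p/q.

obs 1: x=3 → posterior Gamma(11, 9/2)
obs 2: x=1 → posterior Gamma(12, 11/2)
obs 3: x=2 → posterior Gamma(14, 13/2)
obs 4: x=5 → posterior Gamma(19, 15/2)
obs 5: x=1 → posterior Gamma(20, 17/2)
obs 6: x=5 → posterior Gamma(25, 19/2)
obs 7: x=4 → posterior Gamma(29, 21/2)
obs 8: x=4 → posterior Gamma(33, 23/2)
obs 9: x=1 → posterior Gamma(34, 25/2)
obs 10: x=2 → posterior Gamma(36, 27/2)

alpha=36, beta=27/2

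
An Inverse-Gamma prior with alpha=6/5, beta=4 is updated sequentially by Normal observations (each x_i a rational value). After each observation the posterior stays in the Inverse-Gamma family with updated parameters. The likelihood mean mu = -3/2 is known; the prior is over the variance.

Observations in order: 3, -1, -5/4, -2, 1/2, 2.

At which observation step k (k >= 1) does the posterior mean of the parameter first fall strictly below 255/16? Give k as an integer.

obs 1: x=3 → posterior Inverse-Gamma(17/10, 113/8)
obs 2: x=-1 → posterior Inverse-Gamma(11/5, 57/4)
obs 3: x=-5/4 → posterior Inverse-Gamma(27/10, 457/32)
obs 4: x=-2 → posterior Inverse-Gamma(16/5, 461/32)
obs 5: x=1/2 → posterior Inverse-Gamma(37/10, 525/32)
obs 6: x=2 → posterior Inverse-Gamma(21/5, 721/32)

k = 2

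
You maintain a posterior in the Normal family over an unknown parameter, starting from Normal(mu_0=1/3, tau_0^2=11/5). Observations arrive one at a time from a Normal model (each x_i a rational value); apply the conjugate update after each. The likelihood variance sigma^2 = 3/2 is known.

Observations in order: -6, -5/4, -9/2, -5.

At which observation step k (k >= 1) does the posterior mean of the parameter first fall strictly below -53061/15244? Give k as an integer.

obs 1: x=-6 → posterior Normal(-127/37, 33/37)
obs 2: x=-5/4 → posterior Normal(-309/118, 33/59)
obs 3: x=-9/2 → posterior Normal(-169/54, 11/27)
obs 4: x=-5 → posterior Normal(-727/206, 33/103)

k = 4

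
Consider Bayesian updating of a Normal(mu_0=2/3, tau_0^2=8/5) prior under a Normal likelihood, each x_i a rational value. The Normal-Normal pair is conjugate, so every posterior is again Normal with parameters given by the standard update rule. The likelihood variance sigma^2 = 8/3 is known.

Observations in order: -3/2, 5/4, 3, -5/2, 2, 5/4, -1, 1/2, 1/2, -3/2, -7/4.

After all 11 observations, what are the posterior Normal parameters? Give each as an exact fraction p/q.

obs 1: x=-3/2 → posterior Normal(-7/48, 1)
obs 2: x=5/4 → posterior Normal(31/132, 8/11)
obs 3: x=3 → posterior Normal(139/168, 4/7)
obs 4: x=-5/2 → posterior Normal(49/204, 8/17)
obs 5: x=2 → posterior Normal(121/240, 2/5)
obs 6: x=5/4 → posterior Normal(83/138, 8/23)
obs 7: x=-1 → posterior Normal(5/12, 4/13)
obs 8: x=1/2 → posterior Normal(37/87, 8/29)
obs 9: x=1/2 → posterior Normal(83/192, 1/4)
obs 10: x=-3/2 → posterior Normal(4/15, 8/35)
obs 11: x=-7/4 → posterior Normal(49/456, 4/19)

mu_0=49/456, tau_0^2=4/19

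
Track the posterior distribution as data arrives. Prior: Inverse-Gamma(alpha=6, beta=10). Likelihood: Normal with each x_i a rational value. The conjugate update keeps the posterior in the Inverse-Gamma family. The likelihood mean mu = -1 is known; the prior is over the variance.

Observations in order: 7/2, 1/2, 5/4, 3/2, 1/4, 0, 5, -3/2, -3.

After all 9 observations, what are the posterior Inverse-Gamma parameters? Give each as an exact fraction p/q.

alpha=21/2, beta=773/16

obs 1: x=7/2 → posterior Inverse-Gamma(13/2, 161/8)
obs 2: x=1/2 → posterior Inverse-Gamma(7, 85/4)
obs 3: x=5/4 → posterior Inverse-Gamma(15/2, 761/32)
obs 4: x=3/2 → posterior Inverse-Gamma(8, 861/32)
obs 5: x=1/4 → posterior Inverse-Gamma(17/2, 443/16)
obs 6: x=0 → posterior Inverse-Gamma(9, 451/16)
obs 7: x=5 → posterior Inverse-Gamma(19/2, 739/16)
obs 8: x=-3/2 → posterior Inverse-Gamma(10, 741/16)
obs 9: x=-3 → posterior Inverse-Gamma(21/2, 773/16)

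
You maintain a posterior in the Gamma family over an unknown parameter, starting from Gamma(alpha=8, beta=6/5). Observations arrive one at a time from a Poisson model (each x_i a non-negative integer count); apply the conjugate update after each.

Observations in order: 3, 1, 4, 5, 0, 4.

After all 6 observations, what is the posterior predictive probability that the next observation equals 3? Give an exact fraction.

295527842073054359672647916416921082265600000/1438626275603521989270100382252682485138269921

obs 1: x=3 → posterior Gamma(11, 11/5)
obs 2: x=1 → posterior Gamma(12, 16/5)
obs 3: x=4 → posterior Gamma(16, 21/5)
obs 4: x=5 → posterior Gamma(21, 26/5)
obs 5: x=0 → posterior Gamma(21, 31/5)
obs 6: x=4 → posterior Gamma(25, 36/5)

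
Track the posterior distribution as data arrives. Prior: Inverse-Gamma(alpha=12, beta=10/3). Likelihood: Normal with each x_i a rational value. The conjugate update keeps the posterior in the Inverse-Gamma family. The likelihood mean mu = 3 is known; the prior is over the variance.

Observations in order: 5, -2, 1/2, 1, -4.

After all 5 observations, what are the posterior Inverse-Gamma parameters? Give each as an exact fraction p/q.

alpha=29/2, beta=1139/24

obs 1: x=5 → posterior Inverse-Gamma(25/2, 16/3)
obs 2: x=-2 → posterior Inverse-Gamma(13, 107/6)
obs 3: x=1/2 → posterior Inverse-Gamma(27/2, 503/24)
obs 4: x=1 → posterior Inverse-Gamma(14, 551/24)
obs 5: x=-4 → posterior Inverse-Gamma(29/2, 1139/24)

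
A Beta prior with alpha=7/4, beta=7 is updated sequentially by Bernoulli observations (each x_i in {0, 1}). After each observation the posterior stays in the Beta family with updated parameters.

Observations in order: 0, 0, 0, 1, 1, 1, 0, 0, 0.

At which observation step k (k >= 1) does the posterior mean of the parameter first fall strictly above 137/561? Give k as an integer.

obs 1: x=0 → posterior Beta(7/4, 8)
obs 2: x=0 → posterior Beta(7/4, 9)
obs 3: x=0 → posterior Beta(7/4, 10)
obs 4: x=1 → posterior Beta(11/4, 10)
obs 5: x=1 → posterior Beta(15/4, 10)
obs 6: x=1 → posterior Beta(19/4, 10)
obs 7: x=0 → posterior Beta(19/4, 11)
obs 8: x=0 → posterior Beta(19/4, 12)
obs 9: x=0 → posterior Beta(19/4, 13)

k = 5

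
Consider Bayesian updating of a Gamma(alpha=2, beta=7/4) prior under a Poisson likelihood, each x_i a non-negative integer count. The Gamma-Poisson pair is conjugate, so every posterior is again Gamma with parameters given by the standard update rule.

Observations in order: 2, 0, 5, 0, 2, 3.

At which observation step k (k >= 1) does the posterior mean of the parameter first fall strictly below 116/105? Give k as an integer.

obs 1: x=2 → posterior Gamma(4, 11/4)
obs 2: x=0 → posterior Gamma(4, 15/4)
obs 3: x=5 → posterior Gamma(9, 19/4)
obs 4: x=0 → posterior Gamma(9, 23/4)
obs 5: x=2 → posterior Gamma(11, 27/4)
obs 6: x=3 → posterior Gamma(14, 31/4)

k = 2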